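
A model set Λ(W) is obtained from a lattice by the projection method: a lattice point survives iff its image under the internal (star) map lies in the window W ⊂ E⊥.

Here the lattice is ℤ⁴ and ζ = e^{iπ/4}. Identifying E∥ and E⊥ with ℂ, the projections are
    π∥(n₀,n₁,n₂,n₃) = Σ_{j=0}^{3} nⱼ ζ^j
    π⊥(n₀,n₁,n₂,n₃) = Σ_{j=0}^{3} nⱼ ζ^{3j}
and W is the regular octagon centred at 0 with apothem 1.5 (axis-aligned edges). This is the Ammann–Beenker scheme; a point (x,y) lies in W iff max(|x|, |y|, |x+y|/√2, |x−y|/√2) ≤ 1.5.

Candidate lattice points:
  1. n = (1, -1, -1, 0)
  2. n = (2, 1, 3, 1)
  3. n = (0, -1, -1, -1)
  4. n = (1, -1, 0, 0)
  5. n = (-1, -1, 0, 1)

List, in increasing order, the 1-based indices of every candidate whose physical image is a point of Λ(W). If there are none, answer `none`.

3, 5

With ζ = e^{iπ/4} the internal vectors are ζ^0,ζ^3,ζ^6,ζ^9.
#1 (1, -1, -1, 0): internal (1.70711, 0.29289); octagon support 1.70711 vs apothem 1.5 → ∉ W
#2 (2, 1, 3, 1): internal (2.00000, -1.58579); octagon support 2.53553 vs apothem 1.5 → ∉ W
#3 (0, -1, -1, -1): internal (0.00000, -0.41421); octagon support 0.41421 vs apothem 1.5 → ∈ W
#4 (1, -1, 0, 0): internal (1.70711, -0.70711); octagon support 1.70711 vs apothem 1.5 → ∉ W
#5 (-1, -1, 0, 1): internal (0.41421, 0.00000); octagon support 0.41421 vs apothem 1.5 → ∈ W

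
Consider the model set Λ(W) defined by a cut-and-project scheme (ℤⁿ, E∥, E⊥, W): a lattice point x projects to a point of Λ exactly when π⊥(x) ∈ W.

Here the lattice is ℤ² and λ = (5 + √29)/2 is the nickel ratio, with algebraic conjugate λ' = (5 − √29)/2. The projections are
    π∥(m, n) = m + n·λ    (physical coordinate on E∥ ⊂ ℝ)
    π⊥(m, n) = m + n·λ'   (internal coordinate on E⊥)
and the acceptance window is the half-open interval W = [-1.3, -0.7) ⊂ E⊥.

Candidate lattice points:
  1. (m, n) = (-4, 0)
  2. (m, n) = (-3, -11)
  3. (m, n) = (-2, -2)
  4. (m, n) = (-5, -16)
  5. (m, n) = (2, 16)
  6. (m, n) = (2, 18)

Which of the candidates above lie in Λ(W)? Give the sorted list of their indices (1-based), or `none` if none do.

2, 5

λ' = (5−√29)/2 ≈ -0.1926.
#1 (-4,0): internal coord -4 + (0)·λ' = -4.0000; -4.0000 ∉ [-1.3, -0.7) → out
#2 (-3,-11): internal coord -3 + (-11)·λ' = -0.8816; -0.8816 ∈ [-1.3, -0.7) → IN Λ
#3 (-2,-2): internal coord -2 + (-2)·λ' = -1.6148; -1.6148 ∉ [-1.3, -0.7) → out
#4 (-5,-16): internal coord -5 + (-16)·λ' = -1.9187; -1.9187 ∉ [-1.3, -0.7) → out
#5 (2,16): internal coord 2 + (16)·λ' = -1.0813; -1.0813 ∈ [-1.3, -0.7) → IN Λ
#6 (2,18): internal coord 2 + (18)·λ' = -1.4665; -1.4665 ∉ [-1.3, -0.7) → out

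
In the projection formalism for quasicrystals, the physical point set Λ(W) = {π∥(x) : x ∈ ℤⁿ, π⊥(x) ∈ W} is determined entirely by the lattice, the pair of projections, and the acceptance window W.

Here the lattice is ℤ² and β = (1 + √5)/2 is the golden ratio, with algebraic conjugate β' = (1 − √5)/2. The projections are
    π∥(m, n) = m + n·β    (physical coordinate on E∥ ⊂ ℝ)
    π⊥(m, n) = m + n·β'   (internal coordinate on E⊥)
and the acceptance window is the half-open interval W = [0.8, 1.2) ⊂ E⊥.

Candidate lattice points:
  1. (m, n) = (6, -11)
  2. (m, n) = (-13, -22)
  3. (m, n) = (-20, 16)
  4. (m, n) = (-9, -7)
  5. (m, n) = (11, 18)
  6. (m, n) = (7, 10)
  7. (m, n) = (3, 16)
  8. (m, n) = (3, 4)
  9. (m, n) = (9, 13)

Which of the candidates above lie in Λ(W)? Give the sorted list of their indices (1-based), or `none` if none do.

β' = (1−√5)/2 ≈ -0.618034.
#1 (6,-11): internal coord 6 + (-11)·β' = +12.798374; +12.798374 ∉ [0.8, 1.2) → out
#2 (-13,-22): internal coord -13 + (-22)·β' = +0.596748; +0.596748 ∉ [0.8, 1.2) → out
#3 (-20,16): internal coord -20 + (16)·β' = -29.888544; -29.888544 ∉ [0.8, 1.2) → out
#4 (-9,-7): internal coord -9 + (-7)·β' = -4.673762; -4.673762 ∉ [0.8, 1.2) → out
#5 (11,18): internal coord 11 + (18)·β' = -0.124612; -0.124612 ∉ [0.8, 1.2) → out
#6 (7,10): internal coord 7 + (10)·β' = +0.819660; +0.819660 ∈ [0.8, 1.2) → IN Λ
#7 (3,16): internal coord 3 + (16)·β' = -6.888544; -6.888544 ∉ [0.8, 1.2) → out
#8 (3,4): internal coord 3 + (4)·β' = +0.527864; +0.527864 ∉ [0.8, 1.2) → out
#9 (9,13): internal coord 9 + (13)·β' = +0.965558; +0.965558 ∈ [0.8, 1.2) → IN Λ

6, 9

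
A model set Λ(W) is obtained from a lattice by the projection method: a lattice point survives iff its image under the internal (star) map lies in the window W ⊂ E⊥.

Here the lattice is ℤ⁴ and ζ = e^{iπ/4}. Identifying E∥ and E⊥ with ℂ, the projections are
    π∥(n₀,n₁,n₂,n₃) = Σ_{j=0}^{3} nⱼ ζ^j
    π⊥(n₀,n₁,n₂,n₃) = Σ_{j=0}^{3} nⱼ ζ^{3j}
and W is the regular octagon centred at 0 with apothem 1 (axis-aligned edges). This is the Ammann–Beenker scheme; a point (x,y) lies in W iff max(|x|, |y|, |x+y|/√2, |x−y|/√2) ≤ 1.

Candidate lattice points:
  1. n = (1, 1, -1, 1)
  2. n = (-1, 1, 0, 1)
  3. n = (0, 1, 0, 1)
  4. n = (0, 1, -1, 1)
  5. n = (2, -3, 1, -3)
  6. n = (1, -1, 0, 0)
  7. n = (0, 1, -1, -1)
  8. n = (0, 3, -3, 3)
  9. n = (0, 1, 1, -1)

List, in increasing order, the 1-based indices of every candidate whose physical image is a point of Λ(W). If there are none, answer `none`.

none

Internal map: ζ^{3j} for j=0..3 gives (1,0), (−√2/2,√2/2), (0,−1), (√2/2,√2/2).
candidate 1: n = (1, 1, -1, 1) → π⊥ ≈ (+1.00000, +2.41421); max(|x|,|y|,|x±y|/√2) = 2.41421 > 1 ⇒ ∉ W
candidate 2: n = (-1, 1, 0, 1) → π⊥ ≈ (-1.00000, +1.41421); max(|x|,|y|,|x±y|/√2) = 1.70711 > 1 ⇒ ∉ W
candidate 3: n = (0, 1, 0, 1) → π⊥ ≈ (+0.00000, +1.41421); max(|x|,|y|,|x±y|/√2) = 1.41421 > 1 ⇒ ∉ W
candidate 4: n = (0, 1, -1, 1) → π⊥ ≈ (+0.00000, +2.41421); max(|x|,|y|,|x±y|/√2) = 2.41421 > 1 ⇒ ∉ W
candidate 5: n = (2, -3, 1, -3) → π⊥ ≈ (+2.00000, -5.24264); max(|x|,|y|,|x±y|/√2) = 5.24264 > 1 ⇒ ∉ W
candidate 6: n = (1, -1, 0, 0) → π⊥ ≈ (+1.70711, -0.70711); max(|x|,|y|,|x±y|/√2) = 1.70711 > 1 ⇒ ∉ W
candidate 7: n = (0, 1, -1, -1) → π⊥ ≈ (-1.41421, +1.00000); max(|x|,|y|,|x±y|/√2) = 1.70711 > 1 ⇒ ∉ W
candidate 8: n = (0, 3, -3, 3) → π⊥ ≈ (+0.00000, +7.24264); max(|x|,|y|,|x±y|/√2) = 7.24264 > 1 ⇒ ∉ W
candidate 9: n = (0, 1, 1, -1) → π⊥ ≈ (-1.41421, -1.00000); max(|x|,|y|,|x±y|/√2) = 1.70711 > 1 ⇒ ∉ W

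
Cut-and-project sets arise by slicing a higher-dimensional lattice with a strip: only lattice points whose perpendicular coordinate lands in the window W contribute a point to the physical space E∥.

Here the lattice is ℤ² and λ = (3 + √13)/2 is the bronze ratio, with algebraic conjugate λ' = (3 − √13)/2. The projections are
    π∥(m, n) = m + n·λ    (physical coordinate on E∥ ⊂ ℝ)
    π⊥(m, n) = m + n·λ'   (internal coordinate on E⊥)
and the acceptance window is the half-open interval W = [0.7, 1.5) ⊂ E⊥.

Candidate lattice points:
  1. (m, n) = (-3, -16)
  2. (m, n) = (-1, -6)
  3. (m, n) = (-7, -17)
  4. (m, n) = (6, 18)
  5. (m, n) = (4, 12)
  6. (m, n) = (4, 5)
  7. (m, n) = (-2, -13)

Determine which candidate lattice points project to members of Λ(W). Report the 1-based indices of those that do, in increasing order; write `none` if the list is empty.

Numerically λ ≈ 3.3028 and λ' = −1/λ ≈ -0.3028.
#1 (-3,-16): internal coord -3 + (-16)·λ' = +1.8444; +1.8444 ∉ [0.7, 1.5) → out
#2 (-1,-6): internal coord -1 + (-6)·λ' = +0.8167; +0.8167 ∈ [0.7, 1.5) → IN Λ
#3 (-7,-17): internal coord -7 + (-17)·λ' = -1.8528; -1.8528 ∉ [0.7, 1.5) → out
#4 (6,18): internal coord 6 + (18)·λ' = +0.5500; +0.5500 ∉ [0.7, 1.5) → out
#5 (4,12): internal coord 4 + (12)·λ' = +0.3667; +0.3667 ∉ [0.7, 1.5) → out
#6 (4,5): internal coord 4 + (5)·λ' = +2.4861; +2.4861 ∉ [0.7, 1.5) → out
#7 (-2,-13): internal coord -2 + (-13)·λ' = +1.9361; +1.9361 ∉ [0.7, 1.5) → out

2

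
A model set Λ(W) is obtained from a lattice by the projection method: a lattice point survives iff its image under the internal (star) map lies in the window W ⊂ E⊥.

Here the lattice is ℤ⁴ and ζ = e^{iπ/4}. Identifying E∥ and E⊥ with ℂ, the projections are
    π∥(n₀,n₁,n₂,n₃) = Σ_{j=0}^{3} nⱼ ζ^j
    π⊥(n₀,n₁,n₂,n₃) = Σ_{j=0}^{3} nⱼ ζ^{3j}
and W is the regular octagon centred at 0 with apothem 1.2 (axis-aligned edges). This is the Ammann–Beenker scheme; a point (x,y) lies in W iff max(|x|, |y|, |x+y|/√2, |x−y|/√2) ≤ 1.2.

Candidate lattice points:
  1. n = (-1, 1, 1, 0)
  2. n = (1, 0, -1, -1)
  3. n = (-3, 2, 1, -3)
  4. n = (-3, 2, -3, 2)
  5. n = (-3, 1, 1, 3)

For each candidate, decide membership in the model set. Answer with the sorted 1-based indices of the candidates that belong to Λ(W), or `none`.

π⊥(n) = n₀ + n₁ζ³ + n₂ζ⁶ + n₃ζ⁹ where ζ = e^{iπ/4}.
candidate 1: n = (-1, 1, 1, 0) → π⊥ ≈ (-1.70711, -0.29289); max(|x|,|y|,|x±y|/√2) = 1.70711 > 1.2 ⇒ ∉ W
candidate 2: n = (1, 0, -1, -1) → π⊥ ≈ (+0.29289, +0.29289); max(|x|,|y|,|x±y|/√2) = 0.41421 ≤ 1.2 ⇒ ∈ W
candidate 3: n = (-3, 2, 1, -3) → π⊥ ≈ (-6.53553, -1.70711); max(|x|,|y|,|x±y|/√2) = 6.53553 > 1.2 ⇒ ∉ W
candidate 4: n = (-3, 2, -3, 2) → π⊥ ≈ (-3.00000, +5.82843); max(|x|,|y|,|x±y|/√2) = 6.24264 > 1.2 ⇒ ∉ W
candidate 5: n = (-3, 1, 1, 3) → π⊥ ≈ (-1.58579, +1.82843); max(|x|,|y|,|x±y|/√2) = 2.41421 > 1.2 ⇒ ∉ W

2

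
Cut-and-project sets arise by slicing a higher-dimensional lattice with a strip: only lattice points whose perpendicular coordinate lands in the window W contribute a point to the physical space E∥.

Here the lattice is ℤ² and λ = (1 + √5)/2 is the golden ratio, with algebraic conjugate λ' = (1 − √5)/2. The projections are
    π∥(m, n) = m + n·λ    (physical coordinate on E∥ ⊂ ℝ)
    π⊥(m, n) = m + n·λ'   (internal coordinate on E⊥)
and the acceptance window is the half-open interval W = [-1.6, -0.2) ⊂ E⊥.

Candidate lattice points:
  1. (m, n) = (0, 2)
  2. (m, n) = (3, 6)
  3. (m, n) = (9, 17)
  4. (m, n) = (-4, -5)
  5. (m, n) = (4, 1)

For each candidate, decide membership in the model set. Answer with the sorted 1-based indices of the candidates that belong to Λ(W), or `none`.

Compute λ' = (1−√5)/2 = -0.61803, so π⊥(m,n) = m -0.61803·n.
[1] lift (0,2): star map gives -1.23607; window check -1.6 ≤ -1.23607 < -0.2 is true → IN Λ
[2] lift (3,6): star map gives -0.70820; window check -1.6 ≤ -0.70820 < -0.2 is true → IN Λ
[3] lift (9,17): star map gives -1.50658; window check -1.6 ≤ -1.50658 < -0.2 is true → IN Λ
[4] lift (-4,-5): star map gives -0.90983; window check -1.6 ≤ -0.90983 < -0.2 is true → IN Λ
[5] lift (4,1): star map gives 3.38197; window check -1.6 ≤ 3.38197 < -0.2 is false → out

1, 2, 3, 4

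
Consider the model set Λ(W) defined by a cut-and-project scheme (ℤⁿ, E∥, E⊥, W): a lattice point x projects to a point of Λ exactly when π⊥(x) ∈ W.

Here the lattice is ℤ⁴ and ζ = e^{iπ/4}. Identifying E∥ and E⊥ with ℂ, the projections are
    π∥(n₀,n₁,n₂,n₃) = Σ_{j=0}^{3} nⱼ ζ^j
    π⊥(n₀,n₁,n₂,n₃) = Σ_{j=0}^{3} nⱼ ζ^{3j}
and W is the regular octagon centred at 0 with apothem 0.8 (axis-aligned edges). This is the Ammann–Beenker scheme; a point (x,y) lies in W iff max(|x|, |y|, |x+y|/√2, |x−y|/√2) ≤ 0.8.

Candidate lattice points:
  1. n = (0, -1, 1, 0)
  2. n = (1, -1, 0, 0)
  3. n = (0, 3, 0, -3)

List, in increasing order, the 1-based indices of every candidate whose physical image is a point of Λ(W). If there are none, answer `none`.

none

π⊥(n) = n₀ + n₁ζ³ + n₂ζ⁶ + n₃ζ⁹ where ζ = e^{iπ/4}.
#1 (0, -1, 1, 0): internal (0.7071, -1.7071); octagon support 1.7071 vs apothem 0.8 → ∉ W
#2 (1, -1, 0, 0): internal (1.7071, -0.7071); octagon support 1.7071 vs apothem 0.8 → ∉ W
#3 (0, 3, 0, -3): internal (-4.2426, 0.0000); octagon support 4.2426 vs apothem 0.8 → ∉ W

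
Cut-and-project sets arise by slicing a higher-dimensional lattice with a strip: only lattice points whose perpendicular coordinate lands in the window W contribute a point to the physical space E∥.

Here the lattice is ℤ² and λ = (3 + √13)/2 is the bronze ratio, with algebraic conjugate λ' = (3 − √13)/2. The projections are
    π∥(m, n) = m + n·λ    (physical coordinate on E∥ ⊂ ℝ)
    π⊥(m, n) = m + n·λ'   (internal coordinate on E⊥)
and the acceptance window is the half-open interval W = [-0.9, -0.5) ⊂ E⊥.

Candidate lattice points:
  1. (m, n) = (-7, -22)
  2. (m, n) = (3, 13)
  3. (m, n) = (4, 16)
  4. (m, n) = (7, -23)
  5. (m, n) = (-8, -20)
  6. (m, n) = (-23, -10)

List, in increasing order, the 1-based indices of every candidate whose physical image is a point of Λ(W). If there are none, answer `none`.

3

Numerically λ ≈ 3.3028 and λ' = −1/λ ≈ -0.3028.
[1] lift (-7,-22): star map gives -0.3389; window check -0.9 ≤ -0.3389 < -0.5 is false → out
[2] lift (3,13): star map gives -0.9361; window check -0.9 ≤ -0.9361 < -0.5 is false → out
[3] lift (4,16): star map gives -0.8444; window check -0.9 ≤ -0.8444 < -0.5 is true → IN Λ
[4] lift (7,-23): star map gives 13.9638; window check -0.9 ≤ 13.9638 < -0.5 is false → out
[5] lift (-8,-20): star map gives -1.9445; window check -0.9 ≤ -1.9445 < -0.5 is false → out
[6] lift (-23,-10): star map gives -19.9722; window check -0.9 ≤ -19.9722 < -0.5 is false → out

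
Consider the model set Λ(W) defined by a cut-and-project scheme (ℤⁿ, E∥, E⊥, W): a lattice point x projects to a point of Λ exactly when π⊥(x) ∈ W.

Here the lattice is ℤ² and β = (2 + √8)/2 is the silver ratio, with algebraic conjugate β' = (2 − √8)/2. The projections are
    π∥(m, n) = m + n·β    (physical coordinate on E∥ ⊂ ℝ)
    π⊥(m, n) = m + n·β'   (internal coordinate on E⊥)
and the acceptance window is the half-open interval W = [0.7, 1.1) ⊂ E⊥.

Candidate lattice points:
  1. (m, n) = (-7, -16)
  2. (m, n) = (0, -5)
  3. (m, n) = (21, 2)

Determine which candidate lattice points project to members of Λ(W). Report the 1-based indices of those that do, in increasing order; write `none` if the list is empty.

β' = (2−√8)/2 ≈ -0.414214.
#1 (-7,-16): internal coord -7 + (-16)·β' = -0.372583; -0.372583 ∉ [0.7, 1.1) → out
#2 (0,-5): internal coord 0 + (-5)·β' = +2.071068; +2.071068 ∉ [0.7, 1.1) → out
#3 (21,2): internal coord 21 + (2)·β' = +20.171573; +20.171573 ∉ [0.7, 1.1) → out

none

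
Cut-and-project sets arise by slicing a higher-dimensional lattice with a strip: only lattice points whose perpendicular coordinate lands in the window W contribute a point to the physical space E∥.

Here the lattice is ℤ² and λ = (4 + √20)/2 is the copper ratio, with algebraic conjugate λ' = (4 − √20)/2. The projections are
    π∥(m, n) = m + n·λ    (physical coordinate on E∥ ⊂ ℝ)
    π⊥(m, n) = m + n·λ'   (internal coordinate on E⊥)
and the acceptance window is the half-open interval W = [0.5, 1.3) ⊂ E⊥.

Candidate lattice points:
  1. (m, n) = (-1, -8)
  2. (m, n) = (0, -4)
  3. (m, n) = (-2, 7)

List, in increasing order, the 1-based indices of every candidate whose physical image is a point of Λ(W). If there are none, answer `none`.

1, 2

Numerically λ ≈ 4.23607 and λ' = −1/λ ≈ -0.23607.
[1] lift (-1,-8): star map gives 0.88854; window check 0.5 ≤ 0.88854 < 1.3 is true → IN Λ
[2] lift (0,-4): star map gives 0.94427; window check 0.5 ≤ 0.94427 < 1.3 is true → IN Λ
[3] lift (-2,7): star map gives -3.65248; window check 0.5 ≤ -3.65248 < 1.3 is false → out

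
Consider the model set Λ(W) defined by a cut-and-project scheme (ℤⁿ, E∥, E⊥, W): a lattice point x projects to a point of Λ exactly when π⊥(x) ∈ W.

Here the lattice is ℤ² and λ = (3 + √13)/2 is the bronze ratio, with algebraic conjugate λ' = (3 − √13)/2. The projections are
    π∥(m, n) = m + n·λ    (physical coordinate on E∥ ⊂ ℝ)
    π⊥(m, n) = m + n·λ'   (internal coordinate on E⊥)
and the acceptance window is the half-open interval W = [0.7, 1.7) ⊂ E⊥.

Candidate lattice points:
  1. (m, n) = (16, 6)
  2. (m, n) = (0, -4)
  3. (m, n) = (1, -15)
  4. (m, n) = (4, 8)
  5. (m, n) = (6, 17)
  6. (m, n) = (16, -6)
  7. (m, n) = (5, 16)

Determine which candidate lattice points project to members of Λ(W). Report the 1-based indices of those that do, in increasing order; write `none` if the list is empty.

Numerically λ ≈ 3.302776 and λ' = −1/λ ≈ -0.302776.
#1 (16,6): internal coord 16 + (6)·λ' = +14.183346; +14.183346 ∉ [0.7, 1.7) → out
#2 (0,-4): internal coord 0 + (-4)·λ' = +1.211103; +1.211103 ∈ [0.7, 1.7) → IN Λ
#3 (1,-15): internal coord 1 + (-15)·λ' = +5.541635; +5.541635 ∉ [0.7, 1.7) → out
#4 (4,8): internal coord 4 + (8)·λ' = +1.577795; +1.577795 ∈ [0.7, 1.7) → IN Λ
#5 (6,17): internal coord 6 + (17)·λ' = +0.852814; +0.852814 ∈ [0.7, 1.7) → IN Λ
#6 (16,-6): internal coord 16 + (-6)·λ' = +17.816654; +17.816654 ∉ [0.7, 1.7) → out
#7 (5,16): internal coord 5 + (16)·λ' = +0.155590; +0.155590 ∉ [0.7, 1.7) → out

2, 4, 5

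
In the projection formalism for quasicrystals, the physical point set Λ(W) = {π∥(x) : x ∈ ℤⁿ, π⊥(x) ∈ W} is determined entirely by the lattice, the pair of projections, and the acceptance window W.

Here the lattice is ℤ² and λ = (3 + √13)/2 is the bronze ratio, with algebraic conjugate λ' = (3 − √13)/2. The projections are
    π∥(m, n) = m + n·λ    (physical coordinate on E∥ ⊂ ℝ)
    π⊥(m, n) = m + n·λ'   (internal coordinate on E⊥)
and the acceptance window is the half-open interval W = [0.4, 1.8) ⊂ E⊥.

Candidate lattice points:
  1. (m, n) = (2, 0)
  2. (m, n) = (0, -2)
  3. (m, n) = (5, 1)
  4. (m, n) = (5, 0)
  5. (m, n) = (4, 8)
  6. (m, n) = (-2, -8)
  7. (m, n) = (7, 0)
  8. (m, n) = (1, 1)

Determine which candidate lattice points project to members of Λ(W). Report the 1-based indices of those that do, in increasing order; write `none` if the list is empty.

2, 5, 6, 8

Numerically λ ≈ 3.302776 and λ' = −1/λ ≈ -0.302776.
[1] lift (2,0): star map gives 2.000000; window check 0.4 ≤ 2.000000 < 1.8 is false → out
[2] lift (0,-2): star map gives 0.605551; window check 0.4 ≤ 0.605551 < 1.8 is true → IN Λ
[3] lift (5,1): star map gives 4.697224; window check 0.4 ≤ 4.697224 < 1.8 is false → out
[4] lift (5,0): star map gives 5.000000; window check 0.4 ≤ 5.000000 < 1.8 is false → out
[5] lift (4,8): star map gives 1.577795; window check 0.4 ≤ 1.577795 < 1.8 is true → IN Λ
[6] lift (-2,-8): star map gives 0.422205; window check 0.4 ≤ 0.422205 < 1.8 is true → IN Λ
[7] lift (7,0): star map gives 7.000000; window check 0.4 ≤ 7.000000 < 1.8 is false → out
[8] lift (1,1): star map gives 0.697224; window check 0.4 ≤ 0.697224 < 1.8 is true → IN Λ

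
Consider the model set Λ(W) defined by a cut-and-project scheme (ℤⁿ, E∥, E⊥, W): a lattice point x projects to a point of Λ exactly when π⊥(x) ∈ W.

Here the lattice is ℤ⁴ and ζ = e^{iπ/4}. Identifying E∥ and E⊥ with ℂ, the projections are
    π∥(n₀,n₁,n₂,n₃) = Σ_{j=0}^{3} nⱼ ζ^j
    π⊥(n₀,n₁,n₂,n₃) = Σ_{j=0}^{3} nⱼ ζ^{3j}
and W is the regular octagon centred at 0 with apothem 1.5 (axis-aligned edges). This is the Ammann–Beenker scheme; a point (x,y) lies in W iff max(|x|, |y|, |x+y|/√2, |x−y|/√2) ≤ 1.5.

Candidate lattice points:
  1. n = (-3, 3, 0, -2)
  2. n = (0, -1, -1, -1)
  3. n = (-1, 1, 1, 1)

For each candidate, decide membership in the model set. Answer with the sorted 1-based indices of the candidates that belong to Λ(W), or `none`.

2, 3

With ζ = e^{iπ/4} the internal vectors are ζ^0,ζ^3,ζ^6,ζ^9.
#1 (-3, 3, 0, -2): internal (-6.53553, 0.70711); octagon support 6.53553 vs apothem 1.5 → ∉ W
#2 (0, -1, -1, -1): internal (0.00000, -0.41421); octagon support 0.41421 vs apothem 1.5 → ∈ W
#3 (-1, 1, 1, 1): internal (-1.00000, 0.41421); octagon support 1.00000 vs apothem 1.5 → ∈ W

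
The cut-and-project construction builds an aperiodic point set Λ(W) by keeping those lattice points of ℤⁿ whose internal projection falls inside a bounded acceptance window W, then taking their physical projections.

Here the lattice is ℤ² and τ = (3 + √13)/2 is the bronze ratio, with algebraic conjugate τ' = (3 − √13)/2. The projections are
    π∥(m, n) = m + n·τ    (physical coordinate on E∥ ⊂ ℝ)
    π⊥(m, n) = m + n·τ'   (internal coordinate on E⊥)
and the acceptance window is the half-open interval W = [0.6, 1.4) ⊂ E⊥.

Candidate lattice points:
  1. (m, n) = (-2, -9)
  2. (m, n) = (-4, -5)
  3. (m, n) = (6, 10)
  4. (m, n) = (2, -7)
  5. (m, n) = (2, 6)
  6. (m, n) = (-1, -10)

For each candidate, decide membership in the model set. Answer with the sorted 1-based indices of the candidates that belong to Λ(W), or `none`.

1

τ' = (3−√13)/2 ≈ -0.302776.
candidate 1: (m,n)=(-2,-9) → π∥ = -2-9·τ ≈ -31.724981, π⊥ = -2-9·τ' ≈ 0.724981 ∈ [0.6, 1.4) ⇒ IN Λ
candidate 2: (m,n)=(-4,-5) → π∥ = -4-5·τ ≈ -20.513878, π⊥ = -4-5·τ' ≈ -2.486122 ∉ [0.6, 1.4) ⇒ out
candidate 3: (m,n)=(6,10) → π∥ = 6+10·τ ≈ 39.027756, π⊥ = 6+10·τ' ≈ 2.972244 ∉ [0.6, 1.4) ⇒ out
candidate 4: (m,n)=(2,-7) → π∥ = 2-7·τ ≈ -21.119429, π⊥ = 2-7·τ' ≈ 4.119429 ∉ [0.6, 1.4) ⇒ out
candidate 5: (m,n)=(2,6) → π∥ = 2+6·τ ≈ 21.816654, π⊥ = 2+6·τ' ≈ 0.183346 ∉ [0.6, 1.4) ⇒ out
candidate 6: (m,n)=(-1,-10) → π∥ = -1-10·τ ≈ -34.027756, π⊥ = -1-10·τ' ≈ 2.027756 ∉ [0.6, 1.4) ⇒ out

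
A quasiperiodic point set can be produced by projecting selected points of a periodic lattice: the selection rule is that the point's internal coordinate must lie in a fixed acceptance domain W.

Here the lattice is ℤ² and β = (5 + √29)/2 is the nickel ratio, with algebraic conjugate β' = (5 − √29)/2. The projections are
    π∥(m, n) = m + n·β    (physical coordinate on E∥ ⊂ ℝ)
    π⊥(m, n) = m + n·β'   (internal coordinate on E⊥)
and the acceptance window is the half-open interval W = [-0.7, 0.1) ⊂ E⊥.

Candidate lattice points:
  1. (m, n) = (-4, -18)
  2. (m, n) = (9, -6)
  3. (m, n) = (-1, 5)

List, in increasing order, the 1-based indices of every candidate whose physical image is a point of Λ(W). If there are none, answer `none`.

Compute β' = (5−√29)/2 = -0.19258, so π⊥(m,n) = m -0.19258·n.
#1 (-4,-18): internal coord -4 + (-18)·β' = -0.53352; -0.53352 ∈ [-0.7, 0.1) → IN Λ
#2 (9,-6): internal coord 9 + (-6)·β' = +10.15549; +10.15549 ∉ [-0.7, 0.1) → out
#3 (-1,5): internal coord -1 + (5)·β' = -1.96291; -1.96291 ∉ [-0.7, 0.1) → out

1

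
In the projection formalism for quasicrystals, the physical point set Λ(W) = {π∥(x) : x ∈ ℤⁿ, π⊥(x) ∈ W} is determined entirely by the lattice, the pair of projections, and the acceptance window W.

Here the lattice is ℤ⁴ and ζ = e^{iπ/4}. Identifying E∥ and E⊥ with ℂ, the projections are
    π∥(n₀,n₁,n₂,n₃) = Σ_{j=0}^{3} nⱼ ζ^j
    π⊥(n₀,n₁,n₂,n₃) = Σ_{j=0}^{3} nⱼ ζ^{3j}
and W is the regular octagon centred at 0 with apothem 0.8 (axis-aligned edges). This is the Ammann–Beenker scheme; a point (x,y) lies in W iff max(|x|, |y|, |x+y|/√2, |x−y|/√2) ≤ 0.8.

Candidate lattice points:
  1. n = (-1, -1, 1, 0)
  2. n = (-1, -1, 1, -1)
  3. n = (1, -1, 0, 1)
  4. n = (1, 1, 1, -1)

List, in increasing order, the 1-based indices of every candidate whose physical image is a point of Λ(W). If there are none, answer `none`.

Internal map: ζ^{3j} for j=0..3 gives (1,0), (−√2/2,√2/2), (0,−1), (√2/2,√2/2).
#1 (-1, -1, 1, 0): internal (-0.292893, -1.707107); octagon support 1.707107 vs apothem 0.8 → ∉ W
#2 (-1, -1, 1, -1): internal (-1.000000, -2.414214); octagon support 2.414214 vs apothem 0.8 → ∉ W
#3 (1, -1, 0, 1): internal (2.414214, 0.000000); octagon support 2.414214 vs apothem 0.8 → ∉ W
#4 (1, 1, 1, -1): internal (-0.414214, -1.000000); octagon support 1.000000 vs apothem 0.8 → ∉ W

none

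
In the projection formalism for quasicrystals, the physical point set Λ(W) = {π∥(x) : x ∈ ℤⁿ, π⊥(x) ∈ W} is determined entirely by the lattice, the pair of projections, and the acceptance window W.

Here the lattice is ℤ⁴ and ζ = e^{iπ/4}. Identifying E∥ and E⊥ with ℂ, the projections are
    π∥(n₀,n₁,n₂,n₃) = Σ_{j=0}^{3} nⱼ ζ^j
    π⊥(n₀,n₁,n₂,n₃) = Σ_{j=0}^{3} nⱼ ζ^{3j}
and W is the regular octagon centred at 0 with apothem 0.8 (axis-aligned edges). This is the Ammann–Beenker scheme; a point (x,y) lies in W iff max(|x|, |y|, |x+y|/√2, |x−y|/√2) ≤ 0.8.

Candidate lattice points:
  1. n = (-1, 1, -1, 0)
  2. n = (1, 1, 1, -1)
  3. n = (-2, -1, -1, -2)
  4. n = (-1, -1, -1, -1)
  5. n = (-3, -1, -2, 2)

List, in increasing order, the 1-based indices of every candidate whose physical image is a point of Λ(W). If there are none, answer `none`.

none

Internal map: ζ^{3j} for j=0..3 gives (1,0), (−√2/2,√2/2), (0,−1), (√2/2,√2/2).
#1 (-1, 1, -1, 0): internal (-1.70711, 1.70711); octagon support 2.41421 vs apothem 0.8 → ∉ W
#2 (1, 1, 1, -1): internal (-0.41421, -1.00000); octagon support 1.00000 vs apothem 0.8 → ∉ W
#3 (-2, -1, -1, -2): internal (-2.70711, -1.12132); octagon support 2.70711 vs apothem 0.8 → ∉ W
#4 (-1, -1, -1, -1): internal (-1.00000, -0.41421); octagon support 1.00000 vs apothem 0.8 → ∉ W
#5 (-3, -1, -2, 2): internal (-0.87868, 2.70711); octagon support 2.70711 vs apothem 0.8 → ∉ W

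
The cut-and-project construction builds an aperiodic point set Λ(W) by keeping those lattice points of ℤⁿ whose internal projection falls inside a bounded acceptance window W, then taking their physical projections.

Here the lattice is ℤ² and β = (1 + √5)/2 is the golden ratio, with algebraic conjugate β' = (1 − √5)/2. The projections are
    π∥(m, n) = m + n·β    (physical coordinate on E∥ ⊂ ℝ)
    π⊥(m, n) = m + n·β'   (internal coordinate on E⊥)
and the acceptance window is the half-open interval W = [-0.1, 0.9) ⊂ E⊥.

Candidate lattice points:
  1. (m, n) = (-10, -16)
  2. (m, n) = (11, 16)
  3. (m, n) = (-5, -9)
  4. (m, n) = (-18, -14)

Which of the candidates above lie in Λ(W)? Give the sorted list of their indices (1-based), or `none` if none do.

Compute β' = (1−√5)/2 = -0.6180, so π⊥(m,n) = m -0.6180·n.
#1 (-10,-16): internal coord -10 + (-16)·β' = -0.1115; -0.1115 ∉ [-0.1, 0.9) → out
#2 (11,16): internal coord 11 + (16)·β' = +1.1115; +1.1115 ∉ [-0.1, 0.9) → out
#3 (-5,-9): internal coord -5 + (-9)·β' = +0.5623; +0.5623 ∈ [-0.1, 0.9) → IN Λ
#4 (-18,-14): internal coord -18 + (-14)·β' = -9.3475; -9.3475 ∉ [-0.1, 0.9) → out

3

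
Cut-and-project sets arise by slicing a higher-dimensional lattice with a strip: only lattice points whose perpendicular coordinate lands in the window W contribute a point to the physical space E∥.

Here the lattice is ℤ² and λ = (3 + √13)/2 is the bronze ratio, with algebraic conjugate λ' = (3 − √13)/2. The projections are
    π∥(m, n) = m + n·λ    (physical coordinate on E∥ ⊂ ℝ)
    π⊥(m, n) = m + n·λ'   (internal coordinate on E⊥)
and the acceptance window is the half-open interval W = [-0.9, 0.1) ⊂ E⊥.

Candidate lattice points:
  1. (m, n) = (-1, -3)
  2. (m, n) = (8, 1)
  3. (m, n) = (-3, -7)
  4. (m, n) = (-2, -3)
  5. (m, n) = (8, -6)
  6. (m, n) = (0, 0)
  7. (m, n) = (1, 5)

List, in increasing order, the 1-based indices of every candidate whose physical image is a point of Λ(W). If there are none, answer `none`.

1, 3, 6, 7

Numerically λ ≈ 3.3028 and λ' = −1/λ ≈ -0.3028.
candidate 1: (m,n)=(-1,-3) → π∥ = -1-3·λ ≈ -10.9083, π⊥ = -1-3·λ' ≈ -0.0917 ∈ [-0.9, 0.1) ⇒ IN Λ
candidate 2: (m,n)=(8,1) → π∥ = 8+1·λ ≈ 11.3028, π⊥ = 8+1·λ' ≈ 7.6972 ∉ [-0.9, 0.1) ⇒ out
candidate 3: (m,n)=(-3,-7) → π∥ = -3-7·λ ≈ -26.1194, π⊥ = -3-7·λ' ≈ -0.8806 ∈ [-0.9, 0.1) ⇒ IN Λ
candidate 4: (m,n)=(-2,-3) → π∥ = -2-3·λ ≈ -11.9083, π⊥ = -2-3·λ' ≈ -1.0917 ∉ [-0.9, 0.1) ⇒ out
candidate 5: (m,n)=(8,-6) → π∥ = 8-6·λ ≈ -11.8167, π⊥ = 8-6·λ' ≈ 9.8167 ∉ [-0.9, 0.1) ⇒ out
candidate 6: (m,n)=(0,0) → π∥ = 0+0·λ ≈ 0.0000, π⊥ = 0+0·λ' ≈ 0.0000 ∈ [-0.9, 0.1) ⇒ IN Λ
candidate 7: (m,n)=(1,5) → π∥ = 1+5·λ ≈ 17.5139, π⊥ = 1+5·λ' ≈ -0.5139 ∈ [-0.9, 0.1) ⇒ IN Λ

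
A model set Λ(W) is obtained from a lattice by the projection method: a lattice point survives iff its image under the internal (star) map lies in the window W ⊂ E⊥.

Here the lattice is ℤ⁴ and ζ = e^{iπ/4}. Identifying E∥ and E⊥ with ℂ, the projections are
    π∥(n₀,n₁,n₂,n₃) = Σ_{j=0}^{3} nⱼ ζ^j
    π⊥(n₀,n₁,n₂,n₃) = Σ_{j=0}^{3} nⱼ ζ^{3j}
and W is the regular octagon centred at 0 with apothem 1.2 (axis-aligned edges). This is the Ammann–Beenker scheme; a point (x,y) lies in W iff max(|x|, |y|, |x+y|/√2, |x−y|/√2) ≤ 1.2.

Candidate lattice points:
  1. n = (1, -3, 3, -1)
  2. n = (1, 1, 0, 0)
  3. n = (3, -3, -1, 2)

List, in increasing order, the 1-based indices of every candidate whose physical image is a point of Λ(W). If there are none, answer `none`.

Internal map: ζ^{3j} for j=0..3 gives (1,0), (−√2/2,√2/2), (0,−1), (√2/2,√2/2).
candidate 1: n = (1, -3, 3, -1) → π⊥ ≈ (+2.41421, -5.82843); max(|x|,|y|,|x±y|/√2) = 5.82843 > 1.2 ⇒ ∉ W
candidate 2: n = (1, 1, 0, 0) → π⊥ ≈ (+0.29289, +0.70711); max(|x|,|y|,|x±y|/√2) = 0.70711 ≤ 1.2 ⇒ ∈ W
candidate 3: n = (3, -3, -1, 2) → π⊥ ≈ (+6.53553, +0.29289); max(|x|,|y|,|x±y|/√2) = 6.53553 > 1.2 ⇒ ∉ W

2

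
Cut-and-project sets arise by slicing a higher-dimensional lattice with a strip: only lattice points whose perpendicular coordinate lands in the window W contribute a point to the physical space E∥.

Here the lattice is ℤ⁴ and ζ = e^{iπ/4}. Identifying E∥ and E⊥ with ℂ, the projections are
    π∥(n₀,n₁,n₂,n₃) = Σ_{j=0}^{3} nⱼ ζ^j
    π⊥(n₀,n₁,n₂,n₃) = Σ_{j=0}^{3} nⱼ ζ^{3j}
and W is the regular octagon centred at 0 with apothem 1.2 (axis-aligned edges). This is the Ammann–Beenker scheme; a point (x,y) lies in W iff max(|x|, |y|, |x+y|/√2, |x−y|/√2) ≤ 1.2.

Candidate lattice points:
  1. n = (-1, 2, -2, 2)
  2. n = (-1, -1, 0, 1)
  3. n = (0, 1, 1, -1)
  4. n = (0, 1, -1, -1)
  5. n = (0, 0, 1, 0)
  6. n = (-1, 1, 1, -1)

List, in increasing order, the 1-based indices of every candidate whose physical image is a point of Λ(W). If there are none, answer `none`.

With ζ = e^{iπ/4} the internal vectors are ζ^0,ζ^3,ζ^6,ζ^9.
candidate 1: n = (-1, 2, -2, 2) → π⊥ ≈ (-1.00000, +4.82843); max(|x|,|y|,|x±y|/√2) = 4.82843 > 1.2 ⇒ ∉ W
candidate 2: n = (-1, -1, 0, 1) → π⊥ ≈ (+0.41421, +0.00000); max(|x|,|y|,|x±y|/√2) = 0.41421 ≤ 1.2 ⇒ ∈ W
candidate 3: n = (0, 1, 1, -1) → π⊥ ≈ (-1.41421, -1.00000); max(|x|,|y|,|x±y|/√2) = 1.70711 > 1.2 ⇒ ∉ W
candidate 4: n = (0, 1, -1, -1) → π⊥ ≈ (-1.41421, +1.00000); max(|x|,|y|,|x±y|/√2) = 1.70711 > 1.2 ⇒ ∉ W
candidate 5: n = (0, 0, 1, 0) → π⊥ ≈ (+0.00000, -1.00000); max(|x|,|y|,|x±y|/√2) = 1.00000 ≤ 1.2 ⇒ ∈ W
candidate 6: n = (-1, 1, 1, -1) → π⊥ ≈ (-2.41421, -1.00000); max(|x|,|y|,|x±y|/√2) = 2.41421 > 1.2 ⇒ ∉ W

2, 5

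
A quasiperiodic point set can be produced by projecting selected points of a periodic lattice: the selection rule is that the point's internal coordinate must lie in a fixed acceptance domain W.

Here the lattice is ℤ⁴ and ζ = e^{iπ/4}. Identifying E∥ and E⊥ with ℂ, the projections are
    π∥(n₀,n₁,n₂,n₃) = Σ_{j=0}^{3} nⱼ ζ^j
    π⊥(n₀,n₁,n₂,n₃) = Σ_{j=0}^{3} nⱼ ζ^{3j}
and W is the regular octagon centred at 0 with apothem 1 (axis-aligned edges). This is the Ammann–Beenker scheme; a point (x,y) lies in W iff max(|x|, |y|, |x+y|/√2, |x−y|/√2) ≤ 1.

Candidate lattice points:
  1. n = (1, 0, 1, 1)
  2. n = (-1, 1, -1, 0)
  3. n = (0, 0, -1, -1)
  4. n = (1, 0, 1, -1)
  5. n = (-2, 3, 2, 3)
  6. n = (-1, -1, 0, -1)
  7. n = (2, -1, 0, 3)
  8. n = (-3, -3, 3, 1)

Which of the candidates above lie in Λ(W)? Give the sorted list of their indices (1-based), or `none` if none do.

3

Internal map: ζ^{3j} for j=0..3 gives (1,0), (−√2/2,√2/2), (0,−1), (√2/2,√2/2).
candidate 1: n = (1, 0, 1, 1) → π⊥ ≈ (+1.707107, -0.292893); max(|x|,|y|,|x±y|/√2) = 1.707107 > 1 ⇒ ∉ W
candidate 2: n = (-1, 1, -1, 0) → π⊥ ≈ (-1.707107, +1.707107); max(|x|,|y|,|x±y|/√2) = 2.414214 > 1 ⇒ ∉ W
candidate 3: n = (0, 0, -1, -1) → π⊥ ≈ (-0.707107, +0.292893); max(|x|,|y|,|x±y|/√2) = 0.707107 ≤ 1 ⇒ ∈ W
candidate 4: n = (1, 0, 1, -1) → π⊥ ≈ (+0.292893, -1.707107); max(|x|,|y|,|x±y|/√2) = 1.707107 > 1 ⇒ ∉ W
candidate 5: n = (-2, 3, 2, 3) → π⊥ ≈ (-2.000000, +2.242641); max(|x|,|y|,|x±y|/√2) = 3.000000 > 1 ⇒ ∉ W
candidate 6: n = (-1, -1, 0, -1) → π⊥ ≈ (-1.000000, -1.414214); max(|x|,|y|,|x±y|/√2) = 1.707107 > 1 ⇒ ∉ W
candidate 7: n = (2, -1, 0, 3) → π⊥ ≈ (+4.828427, +1.414214); max(|x|,|y|,|x±y|/√2) = 4.828427 > 1 ⇒ ∉ W
candidate 8: n = (-3, -3, 3, 1) → π⊥ ≈ (-0.171573, -4.414214); max(|x|,|y|,|x±y|/√2) = 4.414214 > 1 ⇒ ∉ W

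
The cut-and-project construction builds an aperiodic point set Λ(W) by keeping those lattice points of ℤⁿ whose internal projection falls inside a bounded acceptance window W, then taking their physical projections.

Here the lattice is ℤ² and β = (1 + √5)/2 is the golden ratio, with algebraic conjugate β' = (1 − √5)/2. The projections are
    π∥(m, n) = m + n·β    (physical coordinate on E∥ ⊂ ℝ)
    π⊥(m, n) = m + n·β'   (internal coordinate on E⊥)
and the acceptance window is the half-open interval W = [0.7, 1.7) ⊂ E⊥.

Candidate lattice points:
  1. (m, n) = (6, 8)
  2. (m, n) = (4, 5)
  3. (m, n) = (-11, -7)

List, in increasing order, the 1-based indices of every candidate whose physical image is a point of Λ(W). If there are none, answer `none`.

β' = (1−√5)/2 ≈ -0.618034.
#1 (6,8): internal coord 6 + (8)·β' = +1.055728; +1.055728 ∈ [0.7, 1.7) → IN Λ
#2 (4,5): internal coord 4 + (5)·β' = +0.909830; +0.909830 ∈ [0.7, 1.7) → IN Λ
#3 (-11,-7): internal coord -11 + (-7)·β' = -6.673762; -6.673762 ∉ [0.7, 1.7) → out

1, 2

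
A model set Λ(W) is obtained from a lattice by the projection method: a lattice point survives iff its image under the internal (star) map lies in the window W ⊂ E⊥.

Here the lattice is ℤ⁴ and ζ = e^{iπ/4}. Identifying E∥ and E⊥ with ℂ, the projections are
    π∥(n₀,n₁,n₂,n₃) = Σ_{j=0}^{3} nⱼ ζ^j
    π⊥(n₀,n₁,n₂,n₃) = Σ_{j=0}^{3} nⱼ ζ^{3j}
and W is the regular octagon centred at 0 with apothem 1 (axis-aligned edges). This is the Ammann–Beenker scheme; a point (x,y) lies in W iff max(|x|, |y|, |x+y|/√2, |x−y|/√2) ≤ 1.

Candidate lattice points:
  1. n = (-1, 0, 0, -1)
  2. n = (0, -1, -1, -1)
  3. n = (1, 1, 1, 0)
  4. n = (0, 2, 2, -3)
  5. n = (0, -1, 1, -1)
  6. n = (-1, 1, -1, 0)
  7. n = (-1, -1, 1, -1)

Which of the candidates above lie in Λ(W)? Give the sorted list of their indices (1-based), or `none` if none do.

2, 3

With ζ = e^{iπ/4} the internal vectors are ζ^0,ζ^3,ζ^6,ζ^9.
candidate 1: n = (-1, 0, 0, -1) → π⊥ ≈ (-1.707107, -0.707107); max(|x|,|y|,|x±y|/√2) = 1.707107 > 1 ⇒ ∉ W
candidate 2: n = (0, -1, -1, -1) → π⊥ ≈ (+0.000000, -0.414214); max(|x|,|y|,|x±y|/√2) = 0.414214 ≤ 1 ⇒ ∈ W
candidate 3: n = (1, 1, 1, 0) → π⊥ ≈ (+0.292893, -0.292893); max(|x|,|y|,|x±y|/√2) = 0.414214 ≤ 1 ⇒ ∈ W
candidate 4: n = (0, 2, 2, -3) → π⊥ ≈ (-3.535534, -2.707107); max(|x|,|y|,|x±y|/√2) = 4.414214 > 1 ⇒ ∉ W
candidate 5: n = (0, -1, 1, -1) → π⊥ ≈ (+0.000000, -2.414214); max(|x|,|y|,|x±y|/√2) = 2.414214 > 1 ⇒ ∉ W
candidate 6: n = (-1, 1, -1, 0) → π⊥ ≈ (-1.707107, +1.707107); max(|x|,|y|,|x±y|/√2) = 2.414214 > 1 ⇒ ∉ W
candidate 7: n = (-1, -1, 1, -1) → π⊥ ≈ (-1.000000, -2.414214); max(|x|,|y|,|x±y|/√2) = 2.414214 > 1 ⇒ ∉ W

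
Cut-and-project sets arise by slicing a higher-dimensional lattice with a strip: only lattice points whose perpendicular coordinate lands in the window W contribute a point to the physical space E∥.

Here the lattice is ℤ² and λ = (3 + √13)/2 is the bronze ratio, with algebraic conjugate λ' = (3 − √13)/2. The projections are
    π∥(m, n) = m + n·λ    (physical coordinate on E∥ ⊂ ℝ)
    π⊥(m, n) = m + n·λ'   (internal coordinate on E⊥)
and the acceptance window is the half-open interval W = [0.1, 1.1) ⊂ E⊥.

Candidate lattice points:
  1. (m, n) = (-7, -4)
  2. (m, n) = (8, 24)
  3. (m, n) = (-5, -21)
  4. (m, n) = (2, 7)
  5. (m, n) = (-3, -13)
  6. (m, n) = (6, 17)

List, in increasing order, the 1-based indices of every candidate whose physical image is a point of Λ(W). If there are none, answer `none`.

2, 5, 6

λ' = (3−√13)/2 ≈ -0.30278.
[1] lift (-7,-4): star map gives -5.78890; window check 0.1 ≤ -5.78890 < 1.1 is false → out
[2] lift (8,24): star map gives 0.73338; window check 0.1 ≤ 0.73338 < 1.1 is true → IN Λ
[3] lift (-5,-21): star map gives 1.35829; window check 0.1 ≤ 1.35829 < 1.1 is false → out
[4] lift (2,7): star map gives -0.11943; window check 0.1 ≤ -0.11943 < 1.1 is false → out
[5] lift (-3,-13): star map gives 0.93608; window check 0.1 ≤ 0.93608 < 1.1 is true → IN Λ
[6] lift (6,17): star map gives 0.85281; window check 0.1 ≤ 0.85281 < 1.1 is true → IN Λ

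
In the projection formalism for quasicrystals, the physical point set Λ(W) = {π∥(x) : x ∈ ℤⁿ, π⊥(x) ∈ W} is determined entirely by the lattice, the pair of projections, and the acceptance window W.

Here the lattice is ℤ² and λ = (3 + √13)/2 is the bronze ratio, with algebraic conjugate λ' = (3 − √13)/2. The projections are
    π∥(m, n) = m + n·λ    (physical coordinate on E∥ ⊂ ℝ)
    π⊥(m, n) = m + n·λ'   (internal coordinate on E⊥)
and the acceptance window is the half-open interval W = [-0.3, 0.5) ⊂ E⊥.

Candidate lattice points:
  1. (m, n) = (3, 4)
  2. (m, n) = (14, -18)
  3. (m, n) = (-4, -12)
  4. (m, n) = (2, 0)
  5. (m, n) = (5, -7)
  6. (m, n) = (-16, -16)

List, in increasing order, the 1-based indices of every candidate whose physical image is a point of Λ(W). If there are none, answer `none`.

none

Numerically λ ≈ 3.30278 and λ' = −1/λ ≈ -0.30278.
candidate 1: (m,n)=(3,4) → π∥ = 3+4·λ ≈ 16.21110, π⊥ = 3+4·λ' ≈ 1.78890 ∉ [-0.3, 0.5) ⇒ out
candidate 2: (m,n)=(14,-18) → π∥ = 14-18·λ ≈ -45.44996, π⊥ = 14-18·λ' ≈ 19.44996 ∉ [-0.3, 0.5) ⇒ out
candidate 3: (m,n)=(-4,-12) → π∥ = -4-12·λ ≈ -43.63331, π⊥ = -4-12·λ' ≈ -0.36669 ∉ [-0.3, 0.5) ⇒ out
candidate 4: (m,n)=(2,0) → π∥ = 2+0·λ ≈ 2.00000, π⊥ = 2+0·λ' ≈ 2.00000 ∉ [-0.3, 0.5) ⇒ out
candidate 5: (m,n)=(5,-7) → π∥ = 5-7·λ ≈ -18.11943, π⊥ = 5-7·λ' ≈ 7.11943 ∉ [-0.3, 0.5) ⇒ out
candidate 6: (m,n)=(-16,-16) → π∥ = -16-16·λ ≈ -68.84441, π⊥ = -16-16·λ' ≈ -11.15559 ∉ [-0.3, 0.5) ⇒ out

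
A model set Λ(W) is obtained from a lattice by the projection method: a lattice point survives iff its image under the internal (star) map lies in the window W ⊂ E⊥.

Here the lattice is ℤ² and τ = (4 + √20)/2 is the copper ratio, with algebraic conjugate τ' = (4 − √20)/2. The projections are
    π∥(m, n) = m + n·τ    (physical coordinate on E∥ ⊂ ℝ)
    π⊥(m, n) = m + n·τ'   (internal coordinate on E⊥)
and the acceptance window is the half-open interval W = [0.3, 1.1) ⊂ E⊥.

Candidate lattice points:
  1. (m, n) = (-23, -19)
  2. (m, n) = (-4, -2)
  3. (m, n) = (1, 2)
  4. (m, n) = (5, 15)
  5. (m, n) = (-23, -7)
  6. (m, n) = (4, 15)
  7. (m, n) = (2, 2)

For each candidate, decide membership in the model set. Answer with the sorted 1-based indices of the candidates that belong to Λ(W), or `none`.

3, 6

Numerically τ ≈ 4.2361 and τ' = −1/τ ≈ -0.2361.
[1] lift (-23,-19): star map gives -18.5147; window check 0.3 ≤ -18.5147 < 1.1 is false → out
[2] lift (-4,-2): star map gives -3.5279; window check 0.3 ≤ -3.5279 < 1.1 is false → out
[3] lift (1,2): star map gives 0.5279; window check 0.3 ≤ 0.5279 < 1.1 is true → IN Λ
[4] lift (5,15): star map gives 1.4590; window check 0.3 ≤ 1.4590 < 1.1 is false → out
[5] lift (-23,-7): star map gives -21.3475; window check 0.3 ≤ -21.3475 < 1.1 is false → out
[6] lift (4,15): star map gives 0.4590; window check 0.3 ≤ 0.4590 < 1.1 is true → IN Λ
[7] lift (2,2): star map gives 1.5279; window check 0.3 ≤ 1.5279 < 1.1 is false → out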